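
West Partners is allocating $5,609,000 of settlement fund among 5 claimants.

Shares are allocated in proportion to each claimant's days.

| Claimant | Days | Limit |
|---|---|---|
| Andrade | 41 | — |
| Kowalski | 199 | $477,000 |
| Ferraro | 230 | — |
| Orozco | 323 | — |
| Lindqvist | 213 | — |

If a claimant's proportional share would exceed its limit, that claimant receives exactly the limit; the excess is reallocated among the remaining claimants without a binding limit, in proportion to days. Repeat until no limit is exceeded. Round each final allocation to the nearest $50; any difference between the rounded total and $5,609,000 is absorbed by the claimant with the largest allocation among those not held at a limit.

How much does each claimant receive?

Total days = 1,006.
Proportional shares (ignoring caps): Andrade 228,597.42; Kowalski 1,109,533.80; Ferraro 1,282,375.75; Orozco 1,800,901.59; Lindqvist 1,187,591.45.
Capped: Kowalski ($477,000); residual $5,132,000 reallocated over remaining days 807.
Shares after redistribution: Andrade 260,733.58 → $260,750; Ferraro 1,462,651.80 → $1,462,650; Orozco 2,054,071.87 → $2,054,050; Lindqvist 1,354,542.75 → $1,354,550.

Andrade: $260,750; Kowalski: $477,000; Ferraro: $1,462,650; Orozco: $2,054,050; Lindqvist: $1,354,550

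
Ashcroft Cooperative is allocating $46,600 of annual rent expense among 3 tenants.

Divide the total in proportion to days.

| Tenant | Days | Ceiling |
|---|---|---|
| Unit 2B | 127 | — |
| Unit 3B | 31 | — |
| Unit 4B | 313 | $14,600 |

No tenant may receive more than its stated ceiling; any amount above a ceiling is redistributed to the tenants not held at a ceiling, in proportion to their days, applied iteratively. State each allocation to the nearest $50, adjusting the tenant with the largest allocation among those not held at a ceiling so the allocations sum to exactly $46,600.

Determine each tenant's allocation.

Sum of days: 471.
Unconstrained shares: Unit 2B 12,565.18; Unit 3B 3,067.09; Unit 4B 30,967.73.
Held at cap: Unit 4B ($14,600); remaining pool $32,000 reallocated over remaining days 158.
Redistributed shares: Unit 2B 25,721.52 → $25,700; Unit 3B 6,278.48 → $6,300.

Unit 2B: $25,700 | Unit 3B: $6,300 | Unit 4B: $14,600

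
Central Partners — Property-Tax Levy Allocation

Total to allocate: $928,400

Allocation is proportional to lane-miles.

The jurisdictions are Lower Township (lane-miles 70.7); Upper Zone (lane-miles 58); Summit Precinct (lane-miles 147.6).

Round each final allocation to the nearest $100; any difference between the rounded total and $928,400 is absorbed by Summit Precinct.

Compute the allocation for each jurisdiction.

Sum of lane-miles: 276.3.
Raw shares: Lower Township 70.7/276.3 × $928,400 = 237,560.19; Upper Zone 58/276.3 × $928,400 = 194,886.72; Summit Precinct 147.6/276.3 × $928,400 = 495,953.09.
After rounding ($100): Lower Township $237,600; Upper Zone $194,900; Summit Precinct $496,000. Sum = $928,500.
Difference $928,400 − $928,500 = −$100 applied to Summit Precinct: Summit Precinct becomes $495,900.

Lower Township: $237,600 · Upper Zone: $194,900 · Summit Precinct: $495,900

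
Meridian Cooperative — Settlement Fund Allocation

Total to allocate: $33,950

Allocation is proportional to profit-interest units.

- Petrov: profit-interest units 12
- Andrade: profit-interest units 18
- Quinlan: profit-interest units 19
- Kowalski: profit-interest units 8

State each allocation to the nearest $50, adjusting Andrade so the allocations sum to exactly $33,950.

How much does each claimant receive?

Petrov: $7,150; Andrade: $10,750; Quinlan: $11,300; Kowalski: $4,750

Combined profit-interest units = 57.
Raw shares: Petrov 12/57 × $33,950 = 7,147.37; Andrade 18/57 × $33,950 = 10,721.05; Quinlan 19/57 × $33,950 = 11,316.67; Kowalski 8/57 × $33,950 = 4,764.91.
After rounding ($50): Petrov $7,150; Andrade $10,700; Quinlan $11,300; Kowalski $4,750. Sum = $33,900.
Difference $33,950 − $33,900 = +$50 applied to Andrade: Andrade becomes $10,750.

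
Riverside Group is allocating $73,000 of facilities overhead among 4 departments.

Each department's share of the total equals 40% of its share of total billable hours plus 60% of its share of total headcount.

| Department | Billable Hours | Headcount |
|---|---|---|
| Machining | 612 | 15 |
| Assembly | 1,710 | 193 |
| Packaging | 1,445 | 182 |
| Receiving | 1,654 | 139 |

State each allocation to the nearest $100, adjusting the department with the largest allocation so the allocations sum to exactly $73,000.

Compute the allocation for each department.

Billable hours total 5,421; headcount total 529.
Blended shares (40% billable hours + 60% headcount): Machining 0.0622; Assembly 0.3451; Packaging 0.3130; Receiving 0.2797.
Raw shares: Machining 4,538.48; Assembly 25,190.81; Packaging 22,852.62; Receiving 20,418.09.
At nearest $100: Machining $4,500; Assembly $25,200; Packaging $22,900; Receiving $20,400. Sum = $73,000.
Rounded total matches; no reconciliation needed.

Machining: $4,500 | Assembly: $25,200 | Packaging: $22,900 | Receiving: $20,400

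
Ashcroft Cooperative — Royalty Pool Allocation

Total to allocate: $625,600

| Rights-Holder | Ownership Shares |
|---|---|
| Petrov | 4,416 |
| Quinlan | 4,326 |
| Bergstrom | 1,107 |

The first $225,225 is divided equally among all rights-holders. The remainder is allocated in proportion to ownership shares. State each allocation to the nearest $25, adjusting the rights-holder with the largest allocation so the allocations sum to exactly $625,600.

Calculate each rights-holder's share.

$225,225 shared equally gives $75,075 per rights-holder.
Remainder $400,375 by ownership shares (total 9,849): Petrov 179,516.30 → $179,525; Quinlan 175,857.68 → $175,850; Bergstrom 45,001.03 → $45,000.
Totals: Petrov $75,075 + $179,525 = $254,600; Quinlan $75,075 + $175,850 = $250,925; Bergstrom $75,075 + $45,000 = $120,075.

Petrov: $254,600 · Quinlan: $250,925 · Bergstrom: $120,075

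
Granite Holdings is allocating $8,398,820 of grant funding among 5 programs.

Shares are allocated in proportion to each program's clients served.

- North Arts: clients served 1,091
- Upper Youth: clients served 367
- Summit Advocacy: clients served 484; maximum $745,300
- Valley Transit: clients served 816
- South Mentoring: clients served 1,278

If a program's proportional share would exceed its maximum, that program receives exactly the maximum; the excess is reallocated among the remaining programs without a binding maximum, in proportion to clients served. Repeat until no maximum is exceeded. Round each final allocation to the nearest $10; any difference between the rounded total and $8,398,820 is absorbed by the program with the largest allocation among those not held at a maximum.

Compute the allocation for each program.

North Arts: $2,350,790 | Upper Youth: $790,780 | Summit Advocacy: $745,300 | Valley Transit: $1,758,240 | South Mentoring: $2,753,710

Total clients served = 4,036.
Unconstrained shares: North Arts 2,270,345.05; Upper Youth 763,718.27; Summit Advocacy 1,007,192.49; Valley Transit 1,698,076.59; South Mentoring 2,659,487.60.
Held at cap: Summit Advocacy ($745,300); residual $7,653,520 reallocated over remaining clients served 3,552.
Shares after redistribution: North Arts 2,350,785.56 → $2,350,790; Upper Youth 790,777.55 → $790,780; Valley Transit 1,758,241.08 → $1,758,240; South Mentoring 2,753,715.81 → $2,753,720.
Rounding difference −$10 applied to South Mentoring → $2,753,710.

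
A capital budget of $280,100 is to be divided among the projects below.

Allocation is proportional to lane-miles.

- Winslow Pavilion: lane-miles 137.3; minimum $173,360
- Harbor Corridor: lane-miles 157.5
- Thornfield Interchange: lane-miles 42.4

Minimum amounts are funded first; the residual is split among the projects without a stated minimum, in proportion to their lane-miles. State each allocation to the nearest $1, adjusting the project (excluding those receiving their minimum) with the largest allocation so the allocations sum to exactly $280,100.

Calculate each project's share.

Minimums first: Winslow Pavilion $173,360. Balance $106,740.
Balance split over remaining lane-miles 199.9: Harbor Corridor 84,099.80 → $84,100; Thornfield Interchange 22,640.20 → $22,640.

Winslow Pavilion: $173,360 · Harbor Corridor: $84,100 · Thornfield Interchange: $22,640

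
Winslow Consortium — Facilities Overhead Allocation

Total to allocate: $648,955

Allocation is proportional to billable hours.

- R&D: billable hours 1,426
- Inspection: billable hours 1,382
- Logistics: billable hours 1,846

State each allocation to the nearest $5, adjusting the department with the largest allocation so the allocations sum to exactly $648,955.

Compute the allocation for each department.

R&D: $198,840; Inspection: $192,705; Logistics: $257,410

Sum of billable hours: 4,654.
Raw shares: R&D 1,426/4,654 × $648,955 = 198,841.82; Inspection 1,382/4,654 × $648,955 = 192,706.45; Logistics 1,846/4,654 × $648,955 = 257,406.73.
After rounding ($5): R&D $198,840; Inspection $192,705; Logistics $257,405. Sum = $648,950.
Difference $648,955 − $648,950 = +$5 applied to largest allocation (Logistics): Logistics becomes $257,410.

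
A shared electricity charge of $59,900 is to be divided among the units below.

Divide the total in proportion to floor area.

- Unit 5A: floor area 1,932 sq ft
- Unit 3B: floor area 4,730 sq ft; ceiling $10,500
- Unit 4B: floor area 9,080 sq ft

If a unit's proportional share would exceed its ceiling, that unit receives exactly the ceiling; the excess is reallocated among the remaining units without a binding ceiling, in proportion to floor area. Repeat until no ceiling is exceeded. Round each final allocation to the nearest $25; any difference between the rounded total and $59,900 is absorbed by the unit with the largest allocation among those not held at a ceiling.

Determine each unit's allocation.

Unit 5A: $8,675 | Unit 3B: $10,500 | Unit 4B: $40,725

Total floor area = 15,742.
Unconstrained shares: Unit 5A 7,351.47; Unit 3B 17,998.16; Unit 4B 34,550.37.
Cap binds for Unit 3B ($10,500); residual $49,400 reallocated over remaining floor area 11,012.
Remaining shares: Unit 5A 8,666.98 → $8,675; Unit 4B 40,733.02 → $40,725.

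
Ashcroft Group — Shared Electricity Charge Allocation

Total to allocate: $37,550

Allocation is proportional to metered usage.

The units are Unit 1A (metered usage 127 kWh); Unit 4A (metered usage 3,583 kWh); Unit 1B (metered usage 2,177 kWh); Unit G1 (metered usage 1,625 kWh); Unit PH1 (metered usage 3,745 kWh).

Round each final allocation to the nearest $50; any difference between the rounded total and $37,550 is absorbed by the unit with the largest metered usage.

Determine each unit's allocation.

Combined metered usage = 11,257.
Proportional shares: Unit 1A 127/11,257 × $37,550 = 423.63; Unit 4A 3,583/11,257 × $37,550 = 11,951.82; Unit 1B 2,177/11,257 × $37,550 = 7,261.82; Unit G1 1,625/11,257 × $37,550 = 5,420.52; Unit PH1 3,745/11,257 × $37,550 = 12,492.20.
Rounded to nearest $50: Unit 1A $400; Unit 4A $11,950; Unit 1B $7,250; Unit G1 $5,400; Unit PH1 $12,500. Sum = $37,500.
Difference $37,550 − $37,500 = +$50 applied to largest metered usage (Unit PH1): Unit PH1 becomes $12,550.

Unit 1A: $400 · Unit 4A: $11,950 · Unit 1B: $7,250 · Unit G1: $5,400 · Unit PH1: $12,550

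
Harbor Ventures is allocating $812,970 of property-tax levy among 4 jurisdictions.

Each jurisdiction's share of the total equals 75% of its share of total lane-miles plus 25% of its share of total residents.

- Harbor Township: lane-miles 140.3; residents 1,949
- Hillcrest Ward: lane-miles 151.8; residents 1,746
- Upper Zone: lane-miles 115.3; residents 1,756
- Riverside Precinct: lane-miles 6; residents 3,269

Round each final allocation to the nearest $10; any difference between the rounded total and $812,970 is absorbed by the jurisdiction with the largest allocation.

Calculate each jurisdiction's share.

Totals — lane-miles 413.4, residents 8,720.
Combined weights (75% lane-miles + 25% residents): Harbor Township 0.3104; Hillcrest Ward 0.3255; Upper Zone 0.2595; Riverside Precinct 0.1046.
Pro-rata amounts: Harbor Township 252,356.34; Hillcrest Ward 264,586.35; Upper Zone 210,985.23; Riverside Precinct 85,042.09.
At nearest $10: Harbor Township $252,360; Hillcrest Ward $264,590; Upper Zone $210,990; Riverside Precinct $85,040. Sum = $812,980.
Difference $812,970 − $812,980 = −$10 applied to largest allocation (Hillcrest Ward): Hillcrest Ward becomes $264,580.

Harbor Township: $252,360 | Hillcrest Ward: $264,580 | Upper Zone: $210,990 | Riverside Precinct: $85,040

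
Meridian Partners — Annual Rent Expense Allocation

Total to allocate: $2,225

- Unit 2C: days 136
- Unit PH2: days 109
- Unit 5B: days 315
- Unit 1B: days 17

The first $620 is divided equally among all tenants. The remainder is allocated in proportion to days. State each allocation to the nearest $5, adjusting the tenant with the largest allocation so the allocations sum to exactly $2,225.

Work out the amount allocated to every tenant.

Unit 2C: $535; Unit PH2: $460; Unit 5B: $1,030; Unit 1B: $200

Equal tier: $620 ÷ 4 = $155 apiece.
Remainder $1,605 by days (total 577): Unit 2C 378.30 → $380; Unit PH2 303.20 → $305; Unit 5B 876.21 → $875; Unit 1B 47.29 → $45.
Totals: Unit 2C $155 + $380 = $535; Unit PH2 $155 + $305 = $460; Unit 5B $155 + $875 = $1,030; Unit 1B $155 + $45 = $200.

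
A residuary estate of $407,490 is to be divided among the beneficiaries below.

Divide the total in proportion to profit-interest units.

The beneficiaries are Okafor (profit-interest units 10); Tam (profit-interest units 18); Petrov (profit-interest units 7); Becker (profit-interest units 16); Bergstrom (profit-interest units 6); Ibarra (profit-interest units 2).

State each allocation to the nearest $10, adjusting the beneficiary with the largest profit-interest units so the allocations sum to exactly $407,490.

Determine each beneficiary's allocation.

Okafor: $69,070 | Tam: $124,310 | Petrov: $48,350 | Becker: $110,510 | Bergstrom: $41,440 | Ibarra: $13,810

Sum of profit-interest units: 59.
Unrounded shares: Okafor 10/59 × $407,490 = 69,066.10; Tam 18/59 × $407,490 = 124,318.98; Petrov 7/59 × $407,490 = 48,346.27; Becker 16/59 × $407,490 = 110,505.76; Bergstrom 6/59 × $407,490 = 41,439.66; Ibarra 2/59 × $407,490 = 13,813.22.
After rounding ($10): Okafor $69,070; Tam $124,320; Petrov $48,350; Becker $110,510; Bergstrom $41,440; Ibarra $13,810. Sum = $407,500.
Difference $407,490 − $407,500 = −$10 applied to largest profit-interest units (Tam): Tam becomes $124,310.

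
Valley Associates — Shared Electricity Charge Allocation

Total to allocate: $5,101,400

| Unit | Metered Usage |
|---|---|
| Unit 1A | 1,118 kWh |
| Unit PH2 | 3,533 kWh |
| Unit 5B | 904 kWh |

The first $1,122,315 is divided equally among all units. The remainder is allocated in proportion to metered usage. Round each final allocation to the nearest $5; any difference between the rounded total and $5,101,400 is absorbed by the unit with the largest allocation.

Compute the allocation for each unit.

Equal tier: $1,122,315 ÷ 3 = $374,105 apiece.
Remainder $3,979,085 by metered usage (total 5,555): Unit 1A 800,831.15 → $800,830; Unit PH2 2,530,712.39 → $2,530,710; Unit 5B 647,541.47 → $647,540.
Rounding difference +$5 on remainder applied to Unit PH2.
Totals: Unit 1A $374,105 + $800,830 = $1,174,935; Unit PH2 $374,105 + $2,530,715 = $2,904,820; Unit 5B $374,105 + $647,540 = $1,021,645.

Unit 1A: $1,174,935; Unit PH2: $2,904,820; Unit 5B: $1,021,645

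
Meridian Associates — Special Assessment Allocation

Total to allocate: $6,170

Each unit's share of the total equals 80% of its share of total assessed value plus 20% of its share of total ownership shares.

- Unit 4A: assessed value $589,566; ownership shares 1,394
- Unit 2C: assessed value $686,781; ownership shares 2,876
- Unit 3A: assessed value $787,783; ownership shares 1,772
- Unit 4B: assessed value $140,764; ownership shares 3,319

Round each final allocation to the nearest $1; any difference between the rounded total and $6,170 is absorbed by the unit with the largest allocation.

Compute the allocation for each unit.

Unit 4A: $1,504 | Unit 2C: $1,917 | Unit 3A: $1,996 | Unit 4B: $753

Assessed value total 2,204,894; ownership shares total 9,361.
Blended shares (80% assessed value + 20% ownership shares): Unit 4A 0.2437; Unit 2C 0.3106; Unit 3A 0.3237; Unit 4B 0.1220.
Proportional shares: Unit 4A 1,503.60; Unit 2C 1,916.59; Unit 3A 1,997.17; Unit 4B 752.64.
Rounded to nearest $1: Unit 4A $1,504; Unit 2C $1,917; Unit 3A $1,997; Unit 4B $753. Sum = $6,171.
Difference $6,170 − $6,171 = −$1 applied to largest allocation (Unit 3A): Unit 3A becomes $1,996.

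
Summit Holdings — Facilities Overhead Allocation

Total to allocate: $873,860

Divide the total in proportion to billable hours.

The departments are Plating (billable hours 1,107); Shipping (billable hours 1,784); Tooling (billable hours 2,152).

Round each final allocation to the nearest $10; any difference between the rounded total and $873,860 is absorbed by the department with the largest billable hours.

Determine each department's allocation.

Plating: $191,820 | Shipping: $309,130 | Tooling: $372,910

Sum of billable hours: 5,043.
Raw shares: Plating 1,107/5,043 × $873,860 = 191,822.93; Shipping 1,784/5,043 × $873,860 = 309,134.69; Tooling 2,152/5,043 × $873,860 = 372,902.38.
Rounded to nearest $10: Plating $191,820; Shipping $309,130; Tooling $372,900. Sum = $873,850.
Difference $873,860 − $873,850 = +$10 applied to largest billable hours (Tooling): Tooling becomes $372,910.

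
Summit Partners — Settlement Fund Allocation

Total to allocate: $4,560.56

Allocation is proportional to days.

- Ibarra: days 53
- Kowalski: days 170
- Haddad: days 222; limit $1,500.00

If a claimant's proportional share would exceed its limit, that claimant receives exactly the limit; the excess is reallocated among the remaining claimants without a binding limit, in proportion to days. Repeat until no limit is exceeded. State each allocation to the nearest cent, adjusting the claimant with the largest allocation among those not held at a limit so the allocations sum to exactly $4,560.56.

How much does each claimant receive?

Sum of days: 445.
Pro-rata shares before constraints: Ibarra 543.1678; Kowalski 1,742.2364; Haddad 2,275.1558.
Held at cap: Haddad ($1,500.00); residual $3,060.56 reallocated over remaining days 223.
Redistributed shares: Ibarra 727.3977 → $727.40; Kowalski 2,333.1623 → $2,333.16.

Ibarra: $727.40 | Kowalski: $2,333.16 | Haddad: $1,500.00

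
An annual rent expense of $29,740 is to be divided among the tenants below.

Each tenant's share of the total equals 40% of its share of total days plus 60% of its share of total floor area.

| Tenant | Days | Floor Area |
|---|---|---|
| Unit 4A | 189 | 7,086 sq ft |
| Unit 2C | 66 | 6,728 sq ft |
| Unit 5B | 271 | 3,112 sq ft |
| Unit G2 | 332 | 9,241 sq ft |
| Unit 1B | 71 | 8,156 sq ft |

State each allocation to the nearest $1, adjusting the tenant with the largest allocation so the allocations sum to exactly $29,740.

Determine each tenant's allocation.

Days total 929; floor area total 34,323.
Blended shares (40% days + 60% floor area): Unit 4A 0.2052; Unit 2C 0.1460; Unit 5B 0.1711; Unit G2 0.3045; Unit 1B 0.1731.
Raw shares: Unit 4A 6,104.08; Unit 2C 4,342.92; Unit 5B 5,088.08; Unit G2 9,055.57; Unit 1B 5,149.35.
After rounding ($1): Unit 4A $6,104; Unit 2C $4,343; Unit 5B $5,088; Unit G2 $9,056; Unit 1B $5,149. Sum = $29,740.
Sum already equals the total — no adjustment.

Unit 4A: $6,104; Unit 2C: $4,343; Unit 5B: $5,088; Unit G2: $9,056; Unit 1B: $5,149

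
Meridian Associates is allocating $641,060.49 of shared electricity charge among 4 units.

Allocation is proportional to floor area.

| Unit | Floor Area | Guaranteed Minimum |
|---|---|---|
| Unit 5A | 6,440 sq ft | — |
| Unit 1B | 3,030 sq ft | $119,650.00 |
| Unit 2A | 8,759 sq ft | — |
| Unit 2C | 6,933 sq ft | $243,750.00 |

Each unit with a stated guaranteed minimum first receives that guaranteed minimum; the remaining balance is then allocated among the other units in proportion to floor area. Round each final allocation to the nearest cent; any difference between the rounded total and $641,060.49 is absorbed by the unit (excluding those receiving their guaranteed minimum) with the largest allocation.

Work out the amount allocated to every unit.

Unit 5A: $117,648.11 · Unit 1B: $119,650.00 · Unit 2A: $160,012.38 · Unit 2C: $243,750.00

Guaranteed amounts: Unit 1B $119,650.00; Unit 2C $243,750.00. Balance $277,660.49.
Balance split over remaining floor area 15,199: Unit 5A 117,648.1055 → $117,648.11; Unit 2A 160,012.3845 → $160,012.38.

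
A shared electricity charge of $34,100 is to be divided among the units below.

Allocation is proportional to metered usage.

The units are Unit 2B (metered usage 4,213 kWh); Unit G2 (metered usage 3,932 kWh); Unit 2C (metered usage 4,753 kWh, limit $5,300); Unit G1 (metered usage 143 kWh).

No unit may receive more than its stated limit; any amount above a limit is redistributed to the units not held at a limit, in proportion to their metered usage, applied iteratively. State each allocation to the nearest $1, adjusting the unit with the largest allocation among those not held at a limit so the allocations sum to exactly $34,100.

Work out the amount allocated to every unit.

Unit 2B: $14,640; Unit G2: $13,663; Unit 2C: $5,300; Unit G1: $497

Sum of metered usage: 13,041.
Pro-rata shares before constraints: Unit 2B 11,016.28; Unit G2 10,281.51; Unit 2C 12,428.29; Unit G1 373.92.
Cap binds for Unit 2C ($5,300); balance $28,800 reallocated over remaining metered usage 8,288.
Redistributed shares: Unit 2B 14,639.77 → $14,640; Unit G2 13,663.32 → $13,663; Unit G1 496.91 → $497.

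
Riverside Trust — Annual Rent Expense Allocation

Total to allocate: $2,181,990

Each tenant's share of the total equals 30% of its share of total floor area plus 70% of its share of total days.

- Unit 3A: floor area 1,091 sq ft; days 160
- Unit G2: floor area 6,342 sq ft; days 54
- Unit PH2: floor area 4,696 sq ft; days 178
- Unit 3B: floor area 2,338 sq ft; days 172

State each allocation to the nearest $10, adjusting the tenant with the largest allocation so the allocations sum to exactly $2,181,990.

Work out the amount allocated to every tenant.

Totals — floor area 14,467, days 564.
Combined weights (30% floor area + 70% days): Unit 3A 0.2212; Unit G2 0.1985; Unit PH2 0.3183; Unit 3B 0.2620.
Proportional shares: Unit 3A 482,668.11; Unit G2 433,200.02; Unit PH2 694,532.28; Unit 3B 571,589.59.
Rounded to nearest $10: Unit 3A $482,670; Unit G2 $433,200; Unit PH2 $694,530; Unit 3B $571,590. Sum = $2,181,990.
No rounding difference to absorb.

Unit 3A: $482,670 | Unit G2: $433,200 | Unit PH2: $694,530 | Unit 3B: $571,590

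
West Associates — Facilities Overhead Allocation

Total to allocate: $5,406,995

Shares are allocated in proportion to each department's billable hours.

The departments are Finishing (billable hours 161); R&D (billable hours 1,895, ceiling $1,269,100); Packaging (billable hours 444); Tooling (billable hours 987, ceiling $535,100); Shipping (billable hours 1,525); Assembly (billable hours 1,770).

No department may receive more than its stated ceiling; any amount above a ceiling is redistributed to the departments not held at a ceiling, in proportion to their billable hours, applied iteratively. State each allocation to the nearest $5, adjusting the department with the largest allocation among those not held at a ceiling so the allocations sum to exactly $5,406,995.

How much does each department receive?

Billable hours total: 6,782.
Unconstrained shares: Finishing 128,358.33; R&D 1,510,801.46; Packaging 353,981.98; Tooling 786,892.37; Shipping 1,215,816.48; Assembly 1,411,144.37.
Cap binds for R&D ($1,269,100), Tooling ($535,100); balance $3,602,795 reallocated over remaining billable hours 3,900.
Redistributed shares: Finishing 148,730.77 → $148,730; Packaging 410,164.35 → $410,165; Shipping 1,408,785.22 → $1,408,785; Assembly 1,635,114.65 → $1,635,115.

Finishing: $148,730 · R&D: $1,269,100 · Packaging: $410,165 · Tooling: $535,100 · Shipping: $1,408,785 · Assembly: $1,635,115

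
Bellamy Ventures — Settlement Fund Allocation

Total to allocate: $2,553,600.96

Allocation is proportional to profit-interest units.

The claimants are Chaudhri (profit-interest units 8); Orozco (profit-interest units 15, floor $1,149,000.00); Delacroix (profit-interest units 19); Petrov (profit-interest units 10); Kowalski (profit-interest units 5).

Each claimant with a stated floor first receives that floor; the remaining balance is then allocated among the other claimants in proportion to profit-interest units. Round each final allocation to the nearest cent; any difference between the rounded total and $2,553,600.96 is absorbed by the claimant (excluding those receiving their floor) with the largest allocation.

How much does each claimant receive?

Guaranteed amounts: Orozco $1,149,000.00. Residual $1,404,600.96.
Residual split over remaining profit-interest units 42: Chaudhri 267,543.0400 → $267,543.04; Delacroix 635,414.7200 → $635,414.72; Petrov 334,428.8000 → $334,428.80; Kowalski 167,214.4000 → $167,214.40.

Chaudhri: $267,543.04; Orozco: $1,149,000.00; Delacroix: $635,414.72; Petrov: $334,428.80; Kowalski: $167,214.40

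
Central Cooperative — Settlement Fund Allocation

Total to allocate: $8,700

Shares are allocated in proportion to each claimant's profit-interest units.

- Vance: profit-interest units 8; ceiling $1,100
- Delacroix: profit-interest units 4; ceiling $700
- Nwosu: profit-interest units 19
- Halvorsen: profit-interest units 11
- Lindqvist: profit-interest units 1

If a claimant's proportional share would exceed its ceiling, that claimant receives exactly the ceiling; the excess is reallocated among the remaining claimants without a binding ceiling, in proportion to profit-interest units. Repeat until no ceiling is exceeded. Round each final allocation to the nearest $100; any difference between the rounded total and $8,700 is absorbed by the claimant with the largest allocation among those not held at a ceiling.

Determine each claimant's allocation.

Vance: $1,100 · Delacroix: $700 · Nwosu: $4,300 · Halvorsen: $2,400 · Lindqvist: $200

Combined profit-interest units = 43.
Unconstrained shares: Vance 1,618.60; Delacroix 809.30; Nwosu 3,844.19; Halvorsen 2,225.58; Lindqvist 202.33.
Held at cap: Vance ($1,100), Delacroix ($700); residual $6,900 reallocated over remaining profit-interest units 31.
Shares after redistribution: Nwosu 4,229.03 → $4,200; Halvorsen 2,448.39 → $2,400; Lindqvist 222.58 → $200.
Rounding difference +$100 applied to Nwosu → $4,300.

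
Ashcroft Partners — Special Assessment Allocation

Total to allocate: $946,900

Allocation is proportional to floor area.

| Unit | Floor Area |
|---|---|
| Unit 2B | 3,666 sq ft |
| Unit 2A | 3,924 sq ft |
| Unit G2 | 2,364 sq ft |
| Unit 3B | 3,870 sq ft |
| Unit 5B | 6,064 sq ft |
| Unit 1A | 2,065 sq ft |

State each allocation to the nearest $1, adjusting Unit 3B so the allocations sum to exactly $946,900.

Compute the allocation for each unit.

Combined floor area = 21,953.
Pro-rata amounts: Unit 2B 3,666/21,953 × $946,900 = 158,125.79; Unit 2A 3,924/21,953 × $946,900 = 169,254.12; Unit G2 2,364/21,953 × $946,900 = 101,966.55; Unit 3B 3,870/21,953 × $946,900 = 166,924.93; Unit 5B 6,064/21,953 × $946,900 = 261,558.86; Unit 1A 2,065/21,953 × $946,900 = 89,069.76.
Rounded to nearest $1: Unit 2B $158,126; Unit 2A $169,254; Unit G2 $101,967; Unit 3B $166,925; Unit 5B $261,559; Unit 1A $89,070. Sum = $946,901.
Difference $946,900 − $946,901 = −$1 applied to Unit 3B: Unit 3B becomes $166,924.

Unit 2B: $158,126 | Unit 2A: $169,254 | Unit G2: $101,967 | Unit 3B: $166,924 | Unit 5B: $261,559 | Unit 1A: $89,070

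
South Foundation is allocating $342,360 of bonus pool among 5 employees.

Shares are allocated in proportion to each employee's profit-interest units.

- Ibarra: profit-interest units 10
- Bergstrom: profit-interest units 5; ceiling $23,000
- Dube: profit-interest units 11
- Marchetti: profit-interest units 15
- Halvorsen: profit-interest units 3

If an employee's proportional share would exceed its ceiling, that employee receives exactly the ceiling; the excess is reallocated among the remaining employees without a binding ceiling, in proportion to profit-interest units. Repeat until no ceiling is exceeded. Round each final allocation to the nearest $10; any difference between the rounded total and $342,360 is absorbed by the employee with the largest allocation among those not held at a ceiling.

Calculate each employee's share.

Ibarra: $81,890; Bergstrom: $23,000; Dube: $90,080; Marchetti: $122,820; Halvorsen: $24,570

Sum of profit-interest units: 44.
Pro-rata shares before constraints: Ibarra 77,809.09; Bergstrom 38,904.55; Dube 85,590.00; Marchetti 116,713.64; Halvorsen 23,342.73.
Capped: Bergstrom ($23,000); remaining pool $319,360 reallocated over remaining profit-interest units 39.
Remaining shares: Ibarra 81,887.18 → $81,890; Dube 90,075.90 → $90,080; Marchetti 122,830.77 → $122,830; Halvorsen 24,566.15 → $24,570.
Rounding difference −$10 applied to Marchetti → $122,820.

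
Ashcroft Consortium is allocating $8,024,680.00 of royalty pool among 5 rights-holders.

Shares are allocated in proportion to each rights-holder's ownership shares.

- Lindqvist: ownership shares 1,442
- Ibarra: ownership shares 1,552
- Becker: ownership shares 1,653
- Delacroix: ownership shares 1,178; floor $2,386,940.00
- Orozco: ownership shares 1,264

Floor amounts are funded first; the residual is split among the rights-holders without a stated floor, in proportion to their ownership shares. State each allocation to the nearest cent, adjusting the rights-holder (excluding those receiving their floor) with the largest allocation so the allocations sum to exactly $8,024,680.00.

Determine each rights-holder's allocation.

Guaranteed amounts: Delacroix $2,386,940.00. Balance $5,637,740.00.
Balance split over remaining ownership shares 5,911: Lindqvist 1,375,337.6891 → $1,375,337.69; Ibarra 1,480,252.4920 → $1,480,252.49; Becker 1,576,583.3565 → $1,576,583.36; Orozco 1,205,566.4625 → $1,205,566.46.

Lindqvist: $1,375,337.69; Ibarra: $1,480,252.49; Becker: $1,576,583.36; Delacroix: $2,386,940.00; Orozco: $1,205,566.46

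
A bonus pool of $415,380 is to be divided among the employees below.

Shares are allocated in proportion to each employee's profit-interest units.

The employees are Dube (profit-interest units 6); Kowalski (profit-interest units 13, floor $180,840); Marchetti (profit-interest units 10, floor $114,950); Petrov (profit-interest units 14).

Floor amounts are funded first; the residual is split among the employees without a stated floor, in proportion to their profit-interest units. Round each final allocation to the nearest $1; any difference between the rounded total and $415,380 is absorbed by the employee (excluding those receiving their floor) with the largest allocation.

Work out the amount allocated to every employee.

Minimums first: Kowalski $180,840; Marchetti $114,950. Remaining pool $119,590.
Remaining pool split over remaining profit-interest units 20: Dube 35,877.00 → $35,877; Petrov 83,713.00 → $83,713.

Dube: $35,877; Kowalski: $180,840; Marchetti: $114,950; Petrov: $83,713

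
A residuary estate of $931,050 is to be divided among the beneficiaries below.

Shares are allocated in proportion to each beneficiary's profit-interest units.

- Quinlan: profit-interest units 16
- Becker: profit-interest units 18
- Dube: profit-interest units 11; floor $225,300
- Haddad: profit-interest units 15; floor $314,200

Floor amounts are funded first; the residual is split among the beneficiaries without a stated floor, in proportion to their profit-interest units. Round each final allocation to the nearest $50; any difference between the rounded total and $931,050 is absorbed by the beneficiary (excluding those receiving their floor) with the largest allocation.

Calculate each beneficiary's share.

Minimums first: Dube $225,300; Haddad $314,200. Balance $391,550.
Balance split over remaining profit-interest units 34: Quinlan 184,258.82 → $184,250; Becker 207,291.18 → $207,300.

Quinlan: $184,250 · Becker: $207,300 · Dube: $225,300 · Haddad: $314,200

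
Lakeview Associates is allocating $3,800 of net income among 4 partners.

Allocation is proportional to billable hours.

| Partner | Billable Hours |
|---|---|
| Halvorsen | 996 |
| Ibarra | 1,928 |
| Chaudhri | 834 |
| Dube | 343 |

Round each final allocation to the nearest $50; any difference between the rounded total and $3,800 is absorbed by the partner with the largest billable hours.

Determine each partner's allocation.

Combined billable hours = 4,101.
Proportional shares: Halvorsen 996/4,101 × $3,800 = 922.90; Ibarra 1,928/4,101 × $3,800 = 1,786.49; Chaudhri 834/4,101 × $3,800 = 772.79; Dube 343/4,101 × $3,800 = 317.82.
At nearest $50: Halvorsen $900; Ibarra $1,800; Chaudhri $750; Dube $300. Sum = $3,750.
Difference $3,800 − $3,750 = +$50 applied to largest billable hours (Ibarra): Ibarra becomes $1,850.

Halvorsen: $900; Ibarra: $1,850; Chaudhri: $750; Dube: $300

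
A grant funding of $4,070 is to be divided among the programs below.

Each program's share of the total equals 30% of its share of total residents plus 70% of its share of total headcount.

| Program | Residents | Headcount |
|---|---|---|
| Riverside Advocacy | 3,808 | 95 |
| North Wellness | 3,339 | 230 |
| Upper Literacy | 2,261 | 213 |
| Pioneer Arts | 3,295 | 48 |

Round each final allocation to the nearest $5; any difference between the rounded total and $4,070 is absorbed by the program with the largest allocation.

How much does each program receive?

Riverside Advocacy: $830 · North Wellness: $1,435 · Upper Literacy: $1,255 · Pioneer Arts: $550

Residents total 12,703; headcount total 586.
Blended shares (30% residents + 70% headcount): Riverside Advocacy 0.2034; North Wellness 0.3536; Upper Literacy 0.3078; Pioneer Arts 0.1352.
Raw shares: Riverside Advocacy 827.89; North Wellness 1,439.15; Upper Literacy 1,252.88; Pioneer Arts 550.08.
After rounding ($5): Riverside Advocacy $830; North Wellness $1,440; Upper Literacy $1,255; Pioneer Arts $550. Sum = $4,075.
Difference $4,070 − $4,075 = −$5 applied to largest allocation (North Wellness): North Wellness becomes $1,435.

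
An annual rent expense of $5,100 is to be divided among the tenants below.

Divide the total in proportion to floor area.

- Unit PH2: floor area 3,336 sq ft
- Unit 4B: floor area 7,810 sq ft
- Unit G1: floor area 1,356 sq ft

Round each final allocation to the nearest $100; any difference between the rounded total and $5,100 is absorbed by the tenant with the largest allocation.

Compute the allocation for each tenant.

Unit PH2: $1,400; Unit 4B: $3,100; Unit G1: $600

Combined floor area = 12,502.
Unrounded shares: Unit PH2 3,336/12,502 × $5,100 = 1,360.87; Unit 4B 7,810/12,502 × $5,100 = 3,185.97; Unit G1 1,356/12,502 × $5,100 = 553.16.
After rounding ($100): Unit PH2 $1,400; Unit 4B $3,200; Unit G1 $600. Sum = $5,200.
Difference $5,100 − $5,200 = −$100 applied to largest allocation (Unit 4B): Unit 4B becomes $3,100.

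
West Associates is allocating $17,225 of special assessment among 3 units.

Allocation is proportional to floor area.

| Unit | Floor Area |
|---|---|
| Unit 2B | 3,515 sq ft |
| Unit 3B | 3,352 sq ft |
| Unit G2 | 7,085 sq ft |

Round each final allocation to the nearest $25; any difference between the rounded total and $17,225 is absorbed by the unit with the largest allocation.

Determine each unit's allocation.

Sum of floor area: 13,952.
Pro-rata amounts: Unit 2B 3,515/13,952 × $17,225 = 4,339.58; Unit 3B 3,352/13,952 × $17,225 = 4,138.35; Unit G2 7,085/13,952 × $17,225 = 8,747.07.
After rounding ($25): Unit 2B $4,350; Unit 3B $4,150; Unit G2 $8,750. Sum = $17,250.
Difference $17,225 − $17,250 = −$25 applied to largest allocation (Unit G2): Unit G2 becomes $8,725.

Unit 2B: $4,350 | Unit 3B: $4,150 | Unit G2: $8,725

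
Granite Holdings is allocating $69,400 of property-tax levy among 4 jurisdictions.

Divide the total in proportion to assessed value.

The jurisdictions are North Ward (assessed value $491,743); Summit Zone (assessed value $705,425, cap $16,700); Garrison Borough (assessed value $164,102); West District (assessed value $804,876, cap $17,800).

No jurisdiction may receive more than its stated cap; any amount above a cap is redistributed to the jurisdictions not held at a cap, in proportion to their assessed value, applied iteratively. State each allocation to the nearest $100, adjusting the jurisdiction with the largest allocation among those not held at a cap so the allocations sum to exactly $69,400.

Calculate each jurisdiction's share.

Combined assessed value = 2,166,146.
Proportional shares (ignoring caps): North Ward 15,754.69; Summit Zone 22,600.74; Garrison Borough 5,257.58; West District 25,786.99.
Capped: Summit Zone ($16,700), West District ($17,800); remaining pool $34,900 reallocated over remaining assessed value 655,845.
Remaining shares: North Ward 26,167.51 → $26,200; Garrison Borough 8,732.49 → $8,700.

North Ward: $26,200 | Summit Zone: $16,700 | Garrison Borough: $8,700 | West District: $17,800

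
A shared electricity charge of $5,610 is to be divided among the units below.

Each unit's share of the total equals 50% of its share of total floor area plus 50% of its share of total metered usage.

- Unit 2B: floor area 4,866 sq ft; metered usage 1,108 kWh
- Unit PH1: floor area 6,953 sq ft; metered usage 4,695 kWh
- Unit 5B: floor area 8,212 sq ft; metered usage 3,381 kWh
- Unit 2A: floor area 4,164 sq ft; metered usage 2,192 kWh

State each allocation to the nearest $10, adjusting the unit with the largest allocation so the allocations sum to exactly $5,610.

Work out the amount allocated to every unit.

Floor area total 24,195; metered usage total 11,376.
Blended shares (50% floor area + 50% metered usage): Unit 2B 0.1493; Unit PH1 0.3500; Unit 5B 0.3183; Unit 2A 0.1824.
Proportional shares: Unit 2B 837.33; Unit PH1 1,963.74; Unit 5B 1,785.70; Unit 2A 1,023.23.
At nearest $10: Unit 2B $840; Unit PH1 $1,960; Unit 5B $1,790; Unit 2A $1,020. Sum = $5,610.
Rounded total matches; no reconciliation needed.

Unit 2B: $840; Unit PH1: $1,960; Unit 5B: $1,790; Unit 2A: $1,020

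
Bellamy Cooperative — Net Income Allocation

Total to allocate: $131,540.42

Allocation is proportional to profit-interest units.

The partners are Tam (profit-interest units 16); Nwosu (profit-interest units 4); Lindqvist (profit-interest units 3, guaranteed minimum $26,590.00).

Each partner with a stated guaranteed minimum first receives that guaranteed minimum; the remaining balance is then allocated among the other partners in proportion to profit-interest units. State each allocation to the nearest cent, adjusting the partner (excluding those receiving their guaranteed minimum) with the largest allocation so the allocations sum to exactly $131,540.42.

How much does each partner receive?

Tam: $83,960.34; Nwosu: $20,990.08; Lindqvist: $26,590.00

Fund the minimums — Lindqvist $26,590.00. Balance $104,950.42.
Balance split over remaining profit-interest units 20: Tam 83,960.3360 → $83,960.34; Nwosu 20,990.0840 → $20,990.08.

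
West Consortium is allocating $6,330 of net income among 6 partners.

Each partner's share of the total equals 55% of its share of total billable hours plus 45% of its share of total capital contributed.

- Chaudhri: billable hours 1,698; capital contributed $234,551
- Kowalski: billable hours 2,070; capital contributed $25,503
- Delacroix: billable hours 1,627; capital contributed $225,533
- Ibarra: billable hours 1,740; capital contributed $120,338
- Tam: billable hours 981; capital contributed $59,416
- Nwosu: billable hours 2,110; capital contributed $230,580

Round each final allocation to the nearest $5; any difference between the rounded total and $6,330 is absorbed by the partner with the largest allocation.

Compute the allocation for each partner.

Totals — billable hours 10,226, capital contributed 895,921.
Combined weights (55% billable hours + 45% capital contributed): Chaudhri 0.2091; Kowalski 0.1241; Delacroix 0.2008; Ibarra 0.1540; Tam 0.0826; Nwosu 0.2293.
Pro-rata amounts: Chaudhri 1,323.83; Kowalski 785.83; Delacroix 1,270.98; Ibarra 975.00; Tam 522.89; Nwosu 1,451.47.
Rounded to nearest $5: Chaudhri $1,325; Kowalski $785; Delacroix $1,270; Ibarra $975; Tam $525; Nwosu $1,450. Sum = $6,330.
Rounded total matches; no reconciliation needed.

Chaudhri: $1,325 | Kowalski: $785 | Delacroix: $1,270 | Ibarra: $975 | Tam: $525 | Nwosu: $1,450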